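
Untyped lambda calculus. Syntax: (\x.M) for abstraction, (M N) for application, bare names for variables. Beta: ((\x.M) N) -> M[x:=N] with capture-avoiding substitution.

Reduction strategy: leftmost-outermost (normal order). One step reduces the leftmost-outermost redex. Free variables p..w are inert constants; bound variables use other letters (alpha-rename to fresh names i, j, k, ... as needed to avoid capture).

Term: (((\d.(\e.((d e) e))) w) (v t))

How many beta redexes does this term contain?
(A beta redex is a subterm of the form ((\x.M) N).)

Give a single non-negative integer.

Term: (((\d.(\e.((d e) e))) w) (v t))
  Redex: ((\d.(\e.((d e) e))) w)
Total redexes: 1

Answer: 1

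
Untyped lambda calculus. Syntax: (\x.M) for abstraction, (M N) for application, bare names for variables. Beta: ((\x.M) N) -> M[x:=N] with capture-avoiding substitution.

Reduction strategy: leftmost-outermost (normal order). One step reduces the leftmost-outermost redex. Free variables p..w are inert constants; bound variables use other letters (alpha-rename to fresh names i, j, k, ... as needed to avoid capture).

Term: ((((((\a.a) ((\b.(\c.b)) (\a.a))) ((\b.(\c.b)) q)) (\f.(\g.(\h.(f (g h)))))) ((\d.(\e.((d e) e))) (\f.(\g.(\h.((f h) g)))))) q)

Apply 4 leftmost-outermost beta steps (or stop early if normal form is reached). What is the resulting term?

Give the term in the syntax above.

Answer: (((\f.(\g.(\h.(f (g h))))) ((\d.(\e.((d e) e))) (\f.(\g.(\h.((f h) g)))))) q)

Derivation:
Step 0: ((((((\a.a) ((\b.(\c.b)) (\a.a))) ((\b.(\c.b)) q)) (\f.(\g.(\h.(f (g h)))))) ((\d.(\e.((d e) e))) (\f.(\g.(\h.((f h) g)))))) q)
Step 1: ((((((\b.(\c.b)) (\a.a)) ((\b.(\c.b)) q)) (\f.(\g.(\h.(f (g h)))))) ((\d.(\e.((d e) e))) (\f.(\g.(\h.((f h) g)))))) q)
Step 2: (((((\c.(\a.a)) ((\b.(\c.b)) q)) (\f.(\g.(\h.(f (g h)))))) ((\d.(\e.((d e) e))) (\f.(\g.(\h.((f h) g)))))) q)
Step 3: ((((\a.a) (\f.(\g.(\h.(f (g h)))))) ((\d.(\e.((d e) e))) (\f.(\g.(\h.((f h) g)))))) q)
Step 4: (((\f.(\g.(\h.(f (g h))))) ((\d.(\e.((d e) e))) (\f.(\g.(\h.((f h) g)))))) q)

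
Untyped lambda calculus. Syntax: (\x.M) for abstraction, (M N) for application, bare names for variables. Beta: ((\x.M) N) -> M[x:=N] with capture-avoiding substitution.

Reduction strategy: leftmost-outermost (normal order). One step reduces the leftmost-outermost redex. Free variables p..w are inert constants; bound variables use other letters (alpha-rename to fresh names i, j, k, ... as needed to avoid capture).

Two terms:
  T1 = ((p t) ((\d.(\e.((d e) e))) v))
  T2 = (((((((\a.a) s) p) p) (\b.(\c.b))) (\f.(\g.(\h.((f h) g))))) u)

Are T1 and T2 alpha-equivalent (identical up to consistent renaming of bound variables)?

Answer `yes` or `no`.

Term 1: ((p t) ((\d.(\e.((d e) e))) v))
Term 2: (((((((\a.a) s) p) p) (\b.(\c.b))) (\f.(\g.(\h.((f h) g))))) u)
Alpha-equivalence: compare structure up to binder renaming.
Result: False

Answer: no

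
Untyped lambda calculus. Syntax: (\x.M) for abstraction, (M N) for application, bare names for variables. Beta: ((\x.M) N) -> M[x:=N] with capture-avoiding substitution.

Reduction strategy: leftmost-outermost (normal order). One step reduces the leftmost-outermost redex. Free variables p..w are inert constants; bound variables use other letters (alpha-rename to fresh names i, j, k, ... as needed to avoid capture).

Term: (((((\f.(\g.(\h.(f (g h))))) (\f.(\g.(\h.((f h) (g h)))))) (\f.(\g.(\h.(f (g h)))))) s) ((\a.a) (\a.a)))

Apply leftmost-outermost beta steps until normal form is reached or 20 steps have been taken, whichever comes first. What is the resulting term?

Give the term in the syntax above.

Answer: (\h.(s (h h)))

Derivation:
Step 0: (((((\f.(\g.(\h.(f (g h))))) (\f.(\g.(\h.((f h) (g h)))))) (\f.(\g.(\h.(f (g h)))))) s) ((\a.a) (\a.a)))
Step 1: ((((\g.(\h.((\f.(\g.(\h.((f h) (g h))))) (g h)))) (\f.(\g.(\h.(f (g h)))))) s) ((\a.a) (\a.a)))
Step 2: (((\h.((\f.(\g.(\h.((f h) (g h))))) ((\f.(\g.(\h.(f (g h))))) h))) s) ((\a.a) (\a.a)))
Step 3: (((\f.(\g.(\h.((f h) (g h))))) ((\f.(\g.(\h.(f (g h))))) s)) ((\a.a) (\a.a)))
Step 4: ((\g.(\h.((((\f.(\g.(\h.(f (g h))))) s) h) (g h)))) ((\a.a) (\a.a)))
Step 5: (\h.((((\f.(\g.(\h.(f (g h))))) s) h) (((\a.a) (\a.a)) h)))
Step 6: (\h.(((\g.(\h.(s (g h)))) h) (((\a.a) (\a.a)) h)))
Step 7: (\h.((\i.(s (h i))) (((\a.a) (\a.a)) h)))
Step 8: (\h.(s (h (((\a.a) (\a.a)) h))))
Step 9: (\h.(s (h ((\a.a) h))))
Step 10: (\h.(s (h h)))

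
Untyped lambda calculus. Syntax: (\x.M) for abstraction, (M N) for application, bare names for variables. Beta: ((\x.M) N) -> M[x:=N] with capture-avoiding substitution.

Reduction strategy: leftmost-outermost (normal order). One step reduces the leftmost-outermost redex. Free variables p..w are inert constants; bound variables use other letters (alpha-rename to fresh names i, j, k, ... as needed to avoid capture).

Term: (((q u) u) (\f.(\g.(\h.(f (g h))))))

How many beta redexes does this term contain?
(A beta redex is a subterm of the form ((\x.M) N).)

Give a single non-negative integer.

Term: (((q u) u) (\f.(\g.(\h.(f (g h))))))
  (no redexes)
Total redexes: 0

Answer: 0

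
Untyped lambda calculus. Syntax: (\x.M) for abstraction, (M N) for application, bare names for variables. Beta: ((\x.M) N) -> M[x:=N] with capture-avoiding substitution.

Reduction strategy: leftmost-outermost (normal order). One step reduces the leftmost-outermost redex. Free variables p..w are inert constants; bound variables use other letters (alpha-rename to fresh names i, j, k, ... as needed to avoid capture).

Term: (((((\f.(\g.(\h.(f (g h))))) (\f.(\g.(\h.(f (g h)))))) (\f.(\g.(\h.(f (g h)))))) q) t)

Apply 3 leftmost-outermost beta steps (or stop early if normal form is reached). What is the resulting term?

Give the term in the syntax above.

Step 0: (((((\f.(\g.(\h.(f (g h))))) (\f.(\g.(\h.(f (g h)))))) (\f.(\g.(\h.(f (g h)))))) q) t)
Step 1: ((((\g.(\h.((\f.(\g.(\h.(f (g h))))) (g h)))) (\f.(\g.(\h.(f (g h)))))) q) t)
Step 2: (((\h.((\f.(\g.(\h.(f (g h))))) ((\f.(\g.(\h.(f (g h))))) h))) q) t)
Step 3: (((\f.(\g.(\h.(f (g h))))) ((\f.(\g.(\h.(f (g h))))) q)) t)

Answer: (((\f.(\g.(\h.(f (g h))))) ((\f.(\g.(\h.(f (g h))))) q)) t)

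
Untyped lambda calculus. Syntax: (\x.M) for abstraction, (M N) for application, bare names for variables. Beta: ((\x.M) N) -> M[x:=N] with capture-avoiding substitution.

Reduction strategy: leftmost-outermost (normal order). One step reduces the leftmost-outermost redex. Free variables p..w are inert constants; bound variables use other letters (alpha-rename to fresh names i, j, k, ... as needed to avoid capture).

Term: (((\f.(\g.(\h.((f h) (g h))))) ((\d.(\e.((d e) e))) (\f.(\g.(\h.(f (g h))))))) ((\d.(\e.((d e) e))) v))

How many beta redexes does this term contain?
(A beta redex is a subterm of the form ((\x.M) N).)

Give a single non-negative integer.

Answer: 3

Derivation:
Term: (((\f.(\g.(\h.((f h) (g h))))) ((\d.(\e.((d e) e))) (\f.(\g.(\h.(f (g h))))))) ((\d.(\e.((d e) e))) v))
  Redex: ((\f.(\g.(\h.((f h) (g h))))) ((\d.(\e.((d e) e))) (\f.(\g.(\h.(f (g h)))))))
  Redex: ((\d.(\e.((d e) e))) (\f.(\g.(\h.(f (g h))))))
  Redex: ((\d.(\e.((d e) e))) v)
Total redexes: 3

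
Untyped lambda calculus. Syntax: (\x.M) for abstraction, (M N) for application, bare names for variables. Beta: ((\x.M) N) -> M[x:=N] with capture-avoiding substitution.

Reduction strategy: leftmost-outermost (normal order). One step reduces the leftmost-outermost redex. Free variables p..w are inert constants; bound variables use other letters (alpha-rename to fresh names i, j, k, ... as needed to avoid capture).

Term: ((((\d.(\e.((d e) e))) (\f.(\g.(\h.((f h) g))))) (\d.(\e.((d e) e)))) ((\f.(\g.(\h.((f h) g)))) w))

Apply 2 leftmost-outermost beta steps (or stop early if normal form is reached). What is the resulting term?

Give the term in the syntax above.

Answer: ((((\f.(\g.(\h.((f h) g)))) (\d.(\e.((d e) e)))) (\d.(\e.((d e) e)))) ((\f.(\g.(\h.((f h) g)))) w))

Derivation:
Step 0: ((((\d.(\e.((d e) e))) (\f.(\g.(\h.((f h) g))))) (\d.(\e.((d e) e)))) ((\f.(\g.(\h.((f h) g)))) w))
Step 1: (((\e.(((\f.(\g.(\h.((f h) g)))) e) e)) (\d.(\e.((d e) e)))) ((\f.(\g.(\h.((f h) g)))) w))
Step 2: ((((\f.(\g.(\h.((f h) g)))) (\d.(\e.((d e) e)))) (\d.(\e.((d e) e)))) ((\f.(\g.(\h.((f h) g)))) w))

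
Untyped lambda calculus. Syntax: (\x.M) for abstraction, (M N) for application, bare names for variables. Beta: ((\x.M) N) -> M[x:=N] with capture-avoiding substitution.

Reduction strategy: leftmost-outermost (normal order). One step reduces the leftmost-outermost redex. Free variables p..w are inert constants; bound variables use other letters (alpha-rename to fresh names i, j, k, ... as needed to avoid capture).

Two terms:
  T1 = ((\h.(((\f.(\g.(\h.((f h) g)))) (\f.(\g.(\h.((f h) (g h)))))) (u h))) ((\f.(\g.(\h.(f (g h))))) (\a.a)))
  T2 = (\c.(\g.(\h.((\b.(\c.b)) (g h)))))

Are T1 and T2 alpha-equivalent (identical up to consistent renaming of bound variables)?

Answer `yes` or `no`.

Answer: no

Derivation:
Term 1: ((\h.(((\f.(\g.(\h.((f h) g)))) (\f.(\g.(\h.((f h) (g h)))))) (u h))) ((\f.(\g.(\h.(f (g h))))) (\a.a)))
Term 2: (\c.(\g.(\h.((\b.(\c.b)) (g h)))))
Alpha-equivalence: compare structure up to binder renaming.
Result: False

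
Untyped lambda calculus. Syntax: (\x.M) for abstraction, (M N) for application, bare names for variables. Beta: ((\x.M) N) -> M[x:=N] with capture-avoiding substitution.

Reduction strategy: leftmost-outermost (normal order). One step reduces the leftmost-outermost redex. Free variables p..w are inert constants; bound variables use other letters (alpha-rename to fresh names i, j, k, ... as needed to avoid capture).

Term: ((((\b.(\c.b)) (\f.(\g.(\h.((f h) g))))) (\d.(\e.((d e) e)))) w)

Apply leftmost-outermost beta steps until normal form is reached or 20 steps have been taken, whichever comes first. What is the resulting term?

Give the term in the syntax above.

Step 0: ((((\b.(\c.b)) (\f.(\g.(\h.((f h) g))))) (\d.(\e.((d e) e)))) w)
Step 1: (((\c.(\f.(\g.(\h.((f h) g))))) (\d.(\e.((d e) e)))) w)
Step 2: ((\f.(\g.(\h.((f h) g)))) w)
Step 3: (\g.(\h.((w h) g)))

Answer: (\g.(\h.((w h) g)))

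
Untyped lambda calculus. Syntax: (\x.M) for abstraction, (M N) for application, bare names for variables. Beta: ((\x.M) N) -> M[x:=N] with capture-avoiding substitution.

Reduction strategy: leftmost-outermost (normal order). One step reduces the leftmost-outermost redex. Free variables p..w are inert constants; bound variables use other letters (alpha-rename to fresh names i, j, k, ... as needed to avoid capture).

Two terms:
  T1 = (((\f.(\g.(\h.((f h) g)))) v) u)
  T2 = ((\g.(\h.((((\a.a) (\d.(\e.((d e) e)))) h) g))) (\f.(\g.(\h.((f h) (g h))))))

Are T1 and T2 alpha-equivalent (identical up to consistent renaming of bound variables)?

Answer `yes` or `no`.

Answer: no

Derivation:
Term 1: (((\f.(\g.(\h.((f h) g)))) v) u)
Term 2: ((\g.(\h.((((\a.a) (\d.(\e.((d e) e)))) h) g))) (\f.(\g.(\h.((f h) (g h))))))
Alpha-equivalence: compare structure up to binder renaming.
Result: False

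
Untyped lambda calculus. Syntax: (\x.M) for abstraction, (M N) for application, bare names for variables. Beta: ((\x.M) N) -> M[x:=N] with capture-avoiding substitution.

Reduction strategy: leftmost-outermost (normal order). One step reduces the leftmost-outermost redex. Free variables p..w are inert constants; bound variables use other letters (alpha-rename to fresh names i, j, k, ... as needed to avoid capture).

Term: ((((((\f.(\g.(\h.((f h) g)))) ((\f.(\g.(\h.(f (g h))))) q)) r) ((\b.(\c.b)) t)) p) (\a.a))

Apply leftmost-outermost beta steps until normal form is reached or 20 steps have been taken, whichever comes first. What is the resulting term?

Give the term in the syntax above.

Step 0: ((((((\f.(\g.(\h.((f h) g)))) ((\f.(\g.(\h.(f (g h))))) q)) r) ((\b.(\c.b)) t)) p) (\a.a))
Step 1: (((((\g.(\h.((((\f.(\g.(\h.(f (g h))))) q) h) g))) r) ((\b.(\c.b)) t)) p) (\a.a))
Step 2: ((((\h.((((\f.(\g.(\h.(f (g h))))) q) h) r)) ((\b.(\c.b)) t)) p) (\a.a))
Step 3: ((((((\f.(\g.(\h.(f (g h))))) q) ((\b.(\c.b)) t)) r) p) (\a.a))
Step 4: (((((\g.(\h.(q (g h)))) ((\b.(\c.b)) t)) r) p) (\a.a))
Step 5: ((((\h.(q (((\b.(\c.b)) t) h))) r) p) (\a.a))
Step 6: (((q (((\b.(\c.b)) t) r)) p) (\a.a))
Step 7: (((q ((\c.t) r)) p) (\a.a))
Step 8: (((q t) p) (\a.a))

Answer: (((q t) p) (\a.a))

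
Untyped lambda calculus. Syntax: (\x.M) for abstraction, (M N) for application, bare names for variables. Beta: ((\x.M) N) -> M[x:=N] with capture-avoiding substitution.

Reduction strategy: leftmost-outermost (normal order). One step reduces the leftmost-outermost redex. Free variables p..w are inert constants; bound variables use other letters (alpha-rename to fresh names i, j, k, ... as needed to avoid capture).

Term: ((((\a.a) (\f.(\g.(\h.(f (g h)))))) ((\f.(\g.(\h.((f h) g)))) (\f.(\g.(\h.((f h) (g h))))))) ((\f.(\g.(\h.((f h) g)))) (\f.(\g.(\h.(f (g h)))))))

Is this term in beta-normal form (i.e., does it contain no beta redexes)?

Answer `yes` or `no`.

Answer: no

Derivation:
Term: ((((\a.a) (\f.(\g.(\h.(f (g h)))))) ((\f.(\g.(\h.((f h) g)))) (\f.(\g.(\h.((f h) (g h))))))) ((\f.(\g.(\h.((f h) g)))) (\f.(\g.(\h.(f (g h)))))))
Found 3 beta redex(es).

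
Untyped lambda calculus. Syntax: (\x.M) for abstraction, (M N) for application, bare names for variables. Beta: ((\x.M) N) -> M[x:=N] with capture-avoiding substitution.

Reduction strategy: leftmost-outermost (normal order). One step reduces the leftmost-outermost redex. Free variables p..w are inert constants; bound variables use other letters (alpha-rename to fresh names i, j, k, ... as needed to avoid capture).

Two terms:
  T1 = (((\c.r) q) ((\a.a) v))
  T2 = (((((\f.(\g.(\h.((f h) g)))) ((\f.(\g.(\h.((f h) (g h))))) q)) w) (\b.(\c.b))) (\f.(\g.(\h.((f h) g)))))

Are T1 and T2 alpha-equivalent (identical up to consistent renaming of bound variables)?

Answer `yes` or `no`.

Term 1: (((\c.r) q) ((\a.a) v))
Term 2: (((((\f.(\g.(\h.((f h) g)))) ((\f.(\g.(\h.((f h) (g h))))) q)) w) (\b.(\c.b))) (\f.(\g.(\h.((f h) g)))))
Alpha-equivalence: compare structure up to binder renaming.
Result: False

Answer: no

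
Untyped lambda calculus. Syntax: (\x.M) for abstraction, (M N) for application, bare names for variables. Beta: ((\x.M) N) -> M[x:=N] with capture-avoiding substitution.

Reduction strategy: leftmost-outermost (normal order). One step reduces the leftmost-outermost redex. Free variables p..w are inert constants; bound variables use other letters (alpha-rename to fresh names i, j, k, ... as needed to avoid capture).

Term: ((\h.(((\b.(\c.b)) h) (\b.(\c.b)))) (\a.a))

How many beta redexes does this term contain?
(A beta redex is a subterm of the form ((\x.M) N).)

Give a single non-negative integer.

Term: ((\h.(((\b.(\c.b)) h) (\b.(\c.b)))) (\a.a))
  Redex: ((\h.(((\b.(\c.b)) h) (\b.(\c.b)))) (\a.a))
  Redex: ((\b.(\c.b)) h)
Total redexes: 2

Answer: 2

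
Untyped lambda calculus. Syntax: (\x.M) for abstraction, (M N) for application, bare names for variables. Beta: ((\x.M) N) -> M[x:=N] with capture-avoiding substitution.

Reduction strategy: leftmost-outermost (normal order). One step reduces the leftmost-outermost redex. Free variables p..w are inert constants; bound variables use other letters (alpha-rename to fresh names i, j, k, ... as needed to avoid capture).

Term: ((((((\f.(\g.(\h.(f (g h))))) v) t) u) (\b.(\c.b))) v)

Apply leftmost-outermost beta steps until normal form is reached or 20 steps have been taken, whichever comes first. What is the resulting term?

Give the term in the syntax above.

Step 0: ((((((\f.(\g.(\h.(f (g h))))) v) t) u) (\b.(\c.b))) v)
Step 1: (((((\g.(\h.(v (g h)))) t) u) (\b.(\c.b))) v)
Step 2: ((((\h.(v (t h))) u) (\b.(\c.b))) v)
Step 3: (((v (t u)) (\b.(\c.b))) v)

Answer: (((v (t u)) (\b.(\c.b))) v)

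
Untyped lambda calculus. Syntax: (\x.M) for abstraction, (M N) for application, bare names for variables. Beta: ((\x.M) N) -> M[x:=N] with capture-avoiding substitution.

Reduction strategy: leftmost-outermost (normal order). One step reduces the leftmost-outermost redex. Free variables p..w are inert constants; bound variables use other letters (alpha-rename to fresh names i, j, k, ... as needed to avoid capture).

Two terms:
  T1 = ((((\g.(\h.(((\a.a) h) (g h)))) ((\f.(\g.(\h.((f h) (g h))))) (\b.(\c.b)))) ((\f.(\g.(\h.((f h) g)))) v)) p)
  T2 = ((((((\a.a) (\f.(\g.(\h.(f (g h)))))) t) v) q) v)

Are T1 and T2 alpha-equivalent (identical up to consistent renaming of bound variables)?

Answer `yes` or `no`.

Term 1: ((((\g.(\h.(((\a.a) h) (g h)))) ((\f.(\g.(\h.((f h) (g h))))) (\b.(\c.b)))) ((\f.(\g.(\h.((f h) g)))) v)) p)
Term 2: ((((((\a.a) (\f.(\g.(\h.(f (g h)))))) t) v) q) v)
Alpha-equivalence: compare structure up to binder renaming.
Result: False

Answer: no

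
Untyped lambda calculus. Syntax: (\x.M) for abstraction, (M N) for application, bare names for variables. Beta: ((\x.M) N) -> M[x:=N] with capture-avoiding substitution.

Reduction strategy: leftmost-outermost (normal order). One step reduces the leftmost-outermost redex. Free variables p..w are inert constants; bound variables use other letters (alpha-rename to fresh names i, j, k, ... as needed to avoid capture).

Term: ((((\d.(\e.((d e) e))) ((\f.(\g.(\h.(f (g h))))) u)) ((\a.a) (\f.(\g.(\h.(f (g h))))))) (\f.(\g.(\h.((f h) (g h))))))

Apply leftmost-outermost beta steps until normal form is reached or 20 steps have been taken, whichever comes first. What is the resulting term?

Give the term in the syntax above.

Answer: ((u (\g.(\h.(\i.(\j.((g h) (i j))))))) (\f.(\g.(\h.((f h) (g h))))))

Derivation:
Step 0: ((((\d.(\e.((d e) e))) ((\f.(\g.(\h.(f (g h))))) u)) ((\a.a) (\f.(\g.(\h.(f (g h))))))) (\f.(\g.(\h.((f h) (g h))))))
Step 1: (((\e.((((\f.(\g.(\h.(f (g h))))) u) e) e)) ((\a.a) (\f.(\g.(\h.(f (g h))))))) (\f.(\g.(\h.((f h) (g h))))))
Step 2: (((((\f.(\g.(\h.(f (g h))))) u) ((\a.a) (\f.(\g.(\h.(f (g h))))))) ((\a.a) (\f.(\g.(\h.(f (g h))))))) (\f.(\g.(\h.((f h) (g h))))))
Step 3: ((((\g.(\h.(u (g h)))) ((\a.a) (\f.(\g.(\h.(f (g h))))))) ((\a.a) (\f.(\g.(\h.(f (g h))))))) (\f.(\g.(\h.((f h) (g h))))))
Step 4: (((\h.(u (((\a.a) (\f.(\g.(\h.(f (g h)))))) h))) ((\a.a) (\f.(\g.(\h.(f (g h))))))) (\f.(\g.(\h.((f h) (g h))))))
Step 5: ((u (((\a.a) (\f.(\g.(\h.(f (g h)))))) ((\a.a) (\f.(\g.(\h.(f (g h)))))))) (\f.(\g.(\h.((f h) (g h))))))
Step 6: ((u ((\f.(\g.(\h.(f (g h))))) ((\a.a) (\f.(\g.(\h.(f (g h)))))))) (\f.(\g.(\h.((f h) (g h))))))
Step 7: ((u (\g.(\h.(((\a.a) (\f.(\g.(\h.(f (g h)))))) (g h))))) (\f.(\g.(\h.((f h) (g h))))))
Step 8: ((u (\g.(\h.((\f.(\g.(\h.(f (g h))))) (g h))))) (\f.(\g.(\h.((f h) (g h))))))
Step 9: ((u (\g.(\h.(\i.(\j.((g h) (i j))))))) (\f.(\g.(\h.((f h) (g h))))))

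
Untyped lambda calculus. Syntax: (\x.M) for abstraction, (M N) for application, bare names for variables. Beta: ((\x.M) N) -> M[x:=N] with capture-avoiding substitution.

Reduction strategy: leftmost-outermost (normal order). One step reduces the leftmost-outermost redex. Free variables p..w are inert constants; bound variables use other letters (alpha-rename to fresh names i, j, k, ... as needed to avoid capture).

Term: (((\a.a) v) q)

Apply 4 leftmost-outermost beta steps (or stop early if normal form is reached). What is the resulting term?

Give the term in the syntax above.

Step 0: (((\a.a) v) q)
Step 1: (v q)
Step 2: (normal form reached)

Answer: (v q)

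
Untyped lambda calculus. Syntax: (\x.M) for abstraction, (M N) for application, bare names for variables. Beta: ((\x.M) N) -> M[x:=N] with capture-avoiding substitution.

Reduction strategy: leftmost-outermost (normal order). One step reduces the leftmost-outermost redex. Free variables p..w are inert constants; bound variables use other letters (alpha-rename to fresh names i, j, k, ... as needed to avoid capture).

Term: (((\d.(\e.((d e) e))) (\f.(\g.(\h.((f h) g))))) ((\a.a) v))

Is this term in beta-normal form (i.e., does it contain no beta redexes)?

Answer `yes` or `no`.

Answer: no

Derivation:
Term: (((\d.(\e.((d e) e))) (\f.(\g.(\h.((f h) g))))) ((\a.a) v))
Found 2 beta redex(es).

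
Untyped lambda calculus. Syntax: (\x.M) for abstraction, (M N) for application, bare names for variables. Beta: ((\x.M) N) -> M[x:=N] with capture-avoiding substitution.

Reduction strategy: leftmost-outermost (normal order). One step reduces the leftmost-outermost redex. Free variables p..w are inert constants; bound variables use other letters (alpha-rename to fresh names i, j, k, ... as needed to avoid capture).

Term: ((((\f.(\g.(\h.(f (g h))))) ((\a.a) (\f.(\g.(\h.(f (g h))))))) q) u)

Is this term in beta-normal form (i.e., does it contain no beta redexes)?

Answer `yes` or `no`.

Term: ((((\f.(\g.(\h.(f (g h))))) ((\a.a) (\f.(\g.(\h.(f (g h))))))) q) u)
Found 2 beta redex(es).

Answer: no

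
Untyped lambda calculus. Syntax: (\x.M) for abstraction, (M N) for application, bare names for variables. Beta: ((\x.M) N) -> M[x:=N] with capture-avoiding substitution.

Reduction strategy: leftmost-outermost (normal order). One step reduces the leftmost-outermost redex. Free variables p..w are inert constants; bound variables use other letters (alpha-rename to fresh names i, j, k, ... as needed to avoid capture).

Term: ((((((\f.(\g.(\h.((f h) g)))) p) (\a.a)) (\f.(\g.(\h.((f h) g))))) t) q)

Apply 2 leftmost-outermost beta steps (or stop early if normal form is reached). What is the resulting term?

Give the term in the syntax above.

Answer: ((((\h.((p h) (\a.a))) (\f.(\g.(\h.((f h) g))))) t) q)

Derivation:
Step 0: ((((((\f.(\g.(\h.((f h) g)))) p) (\a.a)) (\f.(\g.(\h.((f h) g))))) t) q)
Step 1: (((((\g.(\h.((p h) g))) (\a.a)) (\f.(\g.(\h.((f h) g))))) t) q)
Step 2: ((((\h.((p h) (\a.a))) (\f.(\g.(\h.((f h) g))))) t) q)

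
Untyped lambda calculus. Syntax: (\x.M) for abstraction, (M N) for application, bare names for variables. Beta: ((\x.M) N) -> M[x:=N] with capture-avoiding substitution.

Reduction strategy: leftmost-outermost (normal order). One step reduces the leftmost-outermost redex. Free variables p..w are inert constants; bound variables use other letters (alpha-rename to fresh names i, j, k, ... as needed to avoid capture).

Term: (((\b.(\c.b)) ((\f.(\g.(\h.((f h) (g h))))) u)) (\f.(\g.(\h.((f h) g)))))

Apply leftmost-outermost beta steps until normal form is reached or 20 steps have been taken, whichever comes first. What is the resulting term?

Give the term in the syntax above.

Answer: (\g.(\h.((u h) (g h))))

Derivation:
Step 0: (((\b.(\c.b)) ((\f.(\g.(\h.((f h) (g h))))) u)) (\f.(\g.(\h.((f h) g)))))
Step 1: ((\c.((\f.(\g.(\h.((f h) (g h))))) u)) (\f.(\g.(\h.((f h) g)))))
Step 2: ((\f.(\g.(\h.((f h) (g h))))) u)
Step 3: (\g.(\h.((u h) (g h))))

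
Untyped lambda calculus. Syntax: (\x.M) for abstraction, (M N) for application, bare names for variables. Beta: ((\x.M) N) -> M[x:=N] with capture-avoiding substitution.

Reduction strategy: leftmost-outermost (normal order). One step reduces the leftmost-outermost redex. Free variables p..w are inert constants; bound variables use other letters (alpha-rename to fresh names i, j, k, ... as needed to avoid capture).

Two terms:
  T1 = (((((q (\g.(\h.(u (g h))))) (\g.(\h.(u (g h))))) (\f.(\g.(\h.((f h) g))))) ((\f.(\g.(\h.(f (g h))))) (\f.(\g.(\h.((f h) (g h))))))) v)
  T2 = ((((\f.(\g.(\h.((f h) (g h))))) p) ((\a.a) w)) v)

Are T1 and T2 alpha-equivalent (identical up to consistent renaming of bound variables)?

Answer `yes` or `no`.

Term 1: (((((q (\g.(\h.(u (g h))))) (\g.(\h.(u (g h))))) (\f.(\g.(\h.((f h) g))))) ((\f.(\g.(\h.(f (g h))))) (\f.(\g.(\h.((f h) (g h))))))) v)
Term 2: ((((\f.(\g.(\h.((f h) (g h))))) p) ((\a.a) w)) v)
Alpha-equivalence: compare structure up to binder renaming.
Result: False

Answer: no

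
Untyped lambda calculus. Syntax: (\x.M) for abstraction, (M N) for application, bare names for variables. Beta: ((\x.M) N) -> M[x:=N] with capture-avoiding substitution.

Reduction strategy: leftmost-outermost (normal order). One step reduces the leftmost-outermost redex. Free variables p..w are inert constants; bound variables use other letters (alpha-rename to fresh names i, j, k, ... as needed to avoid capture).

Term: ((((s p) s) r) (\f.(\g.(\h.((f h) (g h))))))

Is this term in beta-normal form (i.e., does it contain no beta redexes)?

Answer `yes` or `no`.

Term: ((((s p) s) r) (\f.(\g.(\h.((f h) (g h))))))
No beta redexes found.

Answer: yes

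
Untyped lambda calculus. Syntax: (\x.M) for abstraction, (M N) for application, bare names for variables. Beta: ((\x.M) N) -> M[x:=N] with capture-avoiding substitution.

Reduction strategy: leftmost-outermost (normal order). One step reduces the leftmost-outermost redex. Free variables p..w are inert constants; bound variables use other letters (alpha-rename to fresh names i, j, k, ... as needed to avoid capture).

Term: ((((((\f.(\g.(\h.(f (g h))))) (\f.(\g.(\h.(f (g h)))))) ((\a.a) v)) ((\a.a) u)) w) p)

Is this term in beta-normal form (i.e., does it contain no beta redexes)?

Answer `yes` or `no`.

Answer: no

Derivation:
Term: ((((((\f.(\g.(\h.(f (g h))))) (\f.(\g.(\h.(f (g h)))))) ((\a.a) v)) ((\a.a) u)) w) p)
Found 3 beta redex(es).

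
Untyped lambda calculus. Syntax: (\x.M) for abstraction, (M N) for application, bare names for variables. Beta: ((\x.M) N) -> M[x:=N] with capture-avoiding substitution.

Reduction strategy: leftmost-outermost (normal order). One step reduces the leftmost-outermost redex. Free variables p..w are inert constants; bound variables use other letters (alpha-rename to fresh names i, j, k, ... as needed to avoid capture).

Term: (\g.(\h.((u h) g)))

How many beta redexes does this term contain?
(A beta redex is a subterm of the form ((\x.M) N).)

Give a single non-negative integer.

Term: (\g.(\h.((u h) g)))
  (no redexes)
Total redexes: 0

Answer: 0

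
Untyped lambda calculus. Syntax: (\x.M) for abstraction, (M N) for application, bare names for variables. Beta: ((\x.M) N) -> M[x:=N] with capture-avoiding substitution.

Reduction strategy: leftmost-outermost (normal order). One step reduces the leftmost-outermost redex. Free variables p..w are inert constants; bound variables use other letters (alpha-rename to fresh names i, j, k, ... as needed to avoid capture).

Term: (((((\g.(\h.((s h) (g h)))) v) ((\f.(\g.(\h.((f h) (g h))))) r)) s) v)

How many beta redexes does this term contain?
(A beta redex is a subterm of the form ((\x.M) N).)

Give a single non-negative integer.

Term: (((((\g.(\h.((s h) (g h)))) v) ((\f.(\g.(\h.((f h) (g h))))) r)) s) v)
  Redex: ((\g.(\h.((s h) (g h)))) v)
  Redex: ((\f.(\g.(\h.((f h) (g h))))) r)
Total redexes: 2

Answer: 2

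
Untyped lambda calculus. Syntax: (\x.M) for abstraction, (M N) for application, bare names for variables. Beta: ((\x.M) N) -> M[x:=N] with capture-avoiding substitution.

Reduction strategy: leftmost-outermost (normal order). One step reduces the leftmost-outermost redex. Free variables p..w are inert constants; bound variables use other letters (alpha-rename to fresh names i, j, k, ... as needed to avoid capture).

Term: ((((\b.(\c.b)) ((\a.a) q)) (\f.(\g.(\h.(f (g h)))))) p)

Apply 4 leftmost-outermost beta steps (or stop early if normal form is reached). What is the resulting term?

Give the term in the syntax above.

Answer: (q p)

Derivation:
Step 0: ((((\b.(\c.b)) ((\a.a) q)) (\f.(\g.(\h.(f (g h)))))) p)
Step 1: (((\c.((\a.a) q)) (\f.(\g.(\h.(f (g h)))))) p)
Step 2: (((\a.a) q) p)
Step 3: (q p)
Step 4: (normal form reached)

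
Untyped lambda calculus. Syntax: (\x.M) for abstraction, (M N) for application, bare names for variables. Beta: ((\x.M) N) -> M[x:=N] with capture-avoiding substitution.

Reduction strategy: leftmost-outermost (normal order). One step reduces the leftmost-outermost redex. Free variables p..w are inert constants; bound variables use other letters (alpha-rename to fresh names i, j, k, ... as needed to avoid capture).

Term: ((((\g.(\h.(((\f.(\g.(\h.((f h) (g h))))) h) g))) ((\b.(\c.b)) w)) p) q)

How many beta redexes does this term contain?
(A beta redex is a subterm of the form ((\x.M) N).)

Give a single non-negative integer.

Term: ((((\g.(\h.(((\f.(\g.(\h.((f h) (g h))))) h) g))) ((\b.(\c.b)) w)) p) q)
  Redex: ((\g.(\h.(((\f.(\g.(\h.((f h) (g h))))) h) g))) ((\b.(\c.b)) w))
  Redex: ((\f.(\g.(\h.((f h) (g h))))) h)
  Redex: ((\b.(\c.b)) w)
Total redexes: 3

Answer: 3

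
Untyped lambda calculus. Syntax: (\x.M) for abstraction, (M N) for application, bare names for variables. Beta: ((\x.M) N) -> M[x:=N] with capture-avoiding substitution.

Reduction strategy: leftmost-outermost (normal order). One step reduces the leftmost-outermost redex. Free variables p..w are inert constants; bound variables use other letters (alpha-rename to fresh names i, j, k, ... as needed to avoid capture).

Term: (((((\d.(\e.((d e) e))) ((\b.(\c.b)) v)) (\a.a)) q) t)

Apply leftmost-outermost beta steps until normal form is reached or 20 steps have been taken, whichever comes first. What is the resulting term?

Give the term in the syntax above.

Answer: (((v (\a.a)) q) t)

Derivation:
Step 0: (((((\d.(\e.((d e) e))) ((\b.(\c.b)) v)) (\a.a)) q) t)
Step 1: ((((\e.((((\b.(\c.b)) v) e) e)) (\a.a)) q) t)
Step 2: ((((((\b.(\c.b)) v) (\a.a)) (\a.a)) q) t)
Step 3: (((((\c.v) (\a.a)) (\a.a)) q) t)
Step 4: (((v (\a.a)) q) t)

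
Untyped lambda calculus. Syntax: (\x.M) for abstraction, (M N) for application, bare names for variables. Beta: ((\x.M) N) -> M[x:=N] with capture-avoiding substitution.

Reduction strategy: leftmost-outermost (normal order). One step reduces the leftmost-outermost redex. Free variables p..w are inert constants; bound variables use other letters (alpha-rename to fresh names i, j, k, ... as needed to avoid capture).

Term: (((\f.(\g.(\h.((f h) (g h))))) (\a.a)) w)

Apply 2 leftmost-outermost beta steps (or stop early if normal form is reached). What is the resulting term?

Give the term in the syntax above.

Step 0: (((\f.(\g.(\h.((f h) (g h))))) (\a.a)) w)
Step 1: ((\g.(\h.(((\a.a) h) (g h)))) w)
Step 2: (\h.(((\a.a) h) (w h)))

Answer: (\h.(((\a.a) h) (w h)))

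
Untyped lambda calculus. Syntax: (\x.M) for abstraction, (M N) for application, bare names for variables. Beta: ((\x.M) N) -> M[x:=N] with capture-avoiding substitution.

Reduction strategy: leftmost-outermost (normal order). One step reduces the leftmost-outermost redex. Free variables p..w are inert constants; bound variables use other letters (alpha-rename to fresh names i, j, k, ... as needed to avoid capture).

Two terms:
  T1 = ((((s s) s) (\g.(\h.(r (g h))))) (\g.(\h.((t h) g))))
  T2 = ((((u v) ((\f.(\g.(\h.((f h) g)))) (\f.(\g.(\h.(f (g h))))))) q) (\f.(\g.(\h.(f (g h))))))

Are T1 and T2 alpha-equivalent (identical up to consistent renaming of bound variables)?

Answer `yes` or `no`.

Term 1: ((((s s) s) (\g.(\h.(r (g h))))) (\g.(\h.((t h) g))))
Term 2: ((((u v) ((\f.(\g.(\h.((f h) g)))) (\f.(\g.(\h.(f (g h))))))) q) (\f.(\g.(\h.(f (g h))))))
Alpha-equivalence: compare structure up to binder renaming.
Result: False

Answer: no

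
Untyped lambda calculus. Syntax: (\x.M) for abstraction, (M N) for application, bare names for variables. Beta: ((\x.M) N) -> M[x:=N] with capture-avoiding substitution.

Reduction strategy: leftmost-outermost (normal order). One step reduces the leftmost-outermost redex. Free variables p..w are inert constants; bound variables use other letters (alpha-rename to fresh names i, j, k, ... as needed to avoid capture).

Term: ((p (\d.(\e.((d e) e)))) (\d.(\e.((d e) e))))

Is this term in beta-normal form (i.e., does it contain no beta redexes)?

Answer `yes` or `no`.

Answer: yes

Derivation:
Term: ((p (\d.(\e.((d e) e)))) (\d.(\e.((d e) e))))
No beta redexes found.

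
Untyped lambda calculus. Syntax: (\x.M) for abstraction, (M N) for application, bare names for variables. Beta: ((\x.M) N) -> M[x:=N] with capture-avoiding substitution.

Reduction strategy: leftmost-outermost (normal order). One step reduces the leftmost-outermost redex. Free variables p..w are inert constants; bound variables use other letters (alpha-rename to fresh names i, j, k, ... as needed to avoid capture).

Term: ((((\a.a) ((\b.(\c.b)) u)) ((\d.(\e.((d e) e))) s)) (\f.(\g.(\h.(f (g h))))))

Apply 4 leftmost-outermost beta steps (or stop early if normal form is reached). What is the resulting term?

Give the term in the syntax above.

Step 0: ((((\a.a) ((\b.(\c.b)) u)) ((\d.(\e.((d e) e))) s)) (\f.(\g.(\h.(f (g h))))))
Step 1: ((((\b.(\c.b)) u) ((\d.(\e.((d e) e))) s)) (\f.(\g.(\h.(f (g h))))))
Step 2: (((\c.u) ((\d.(\e.((d e) e))) s)) (\f.(\g.(\h.(f (g h))))))
Step 3: (u (\f.(\g.(\h.(f (g h))))))
Step 4: (normal form reached)

Answer: (u (\f.(\g.(\h.(f (g h))))))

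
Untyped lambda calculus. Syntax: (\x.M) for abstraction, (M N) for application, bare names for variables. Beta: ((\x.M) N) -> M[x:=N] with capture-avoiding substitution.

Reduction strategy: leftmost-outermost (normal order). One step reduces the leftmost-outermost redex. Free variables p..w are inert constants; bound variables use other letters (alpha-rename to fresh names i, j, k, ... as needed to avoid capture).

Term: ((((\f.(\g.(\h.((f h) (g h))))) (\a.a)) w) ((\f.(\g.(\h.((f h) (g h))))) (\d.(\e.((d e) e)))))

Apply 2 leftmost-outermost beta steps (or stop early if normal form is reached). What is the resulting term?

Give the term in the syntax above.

Step 0: ((((\f.(\g.(\h.((f h) (g h))))) (\a.a)) w) ((\f.(\g.(\h.((f h) (g h))))) (\d.(\e.((d e) e)))))
Step 1: (((\g.(\h.(((\a.a) h) (g h)))) w) ((\f.(\g.(\h.((f h) (g h))))) (\d.(\e.((d e) e)))))
Step 2: ((\h.(((\a.a) h) (w h))) ((\f.(\g.(\h.((f h) (g h))))) (\d.(\e.((d e) e)))))

Answer: ((\h.(((\a.a) h) (w h))) ((\f.(\g.(\h.((f h) (g h))))) (\d.(\e.((d e) e)))))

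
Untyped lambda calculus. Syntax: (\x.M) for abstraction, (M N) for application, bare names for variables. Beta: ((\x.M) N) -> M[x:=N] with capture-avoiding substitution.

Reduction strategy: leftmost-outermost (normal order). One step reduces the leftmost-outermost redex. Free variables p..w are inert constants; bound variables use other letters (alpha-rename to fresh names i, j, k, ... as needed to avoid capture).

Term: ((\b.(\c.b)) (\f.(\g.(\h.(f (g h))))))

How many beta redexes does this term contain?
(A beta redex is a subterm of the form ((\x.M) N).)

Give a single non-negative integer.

Answer: 1

Derivation:
Term: ((\b.(\c.b)) (\f.(\g.(\h.(f (g h))))))
  Redex: ((\b.(\c.b)) (\f.(\g.(\h.(f (g h))))))
Total redexes: 1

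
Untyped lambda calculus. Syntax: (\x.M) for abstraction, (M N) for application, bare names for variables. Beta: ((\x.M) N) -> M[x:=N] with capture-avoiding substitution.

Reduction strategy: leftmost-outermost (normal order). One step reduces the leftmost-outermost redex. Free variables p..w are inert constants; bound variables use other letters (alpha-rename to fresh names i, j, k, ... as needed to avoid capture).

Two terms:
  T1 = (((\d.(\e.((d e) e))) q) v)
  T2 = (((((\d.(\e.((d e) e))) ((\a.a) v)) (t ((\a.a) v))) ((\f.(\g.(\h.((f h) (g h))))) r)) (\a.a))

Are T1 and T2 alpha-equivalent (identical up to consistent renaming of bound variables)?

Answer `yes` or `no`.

Term 1: (((\d.(\e.((d e) e))) q) v)
Term 2: (((((\d.(\e.((d e) e))) ((\a.a) v)) (t ((\a.a) v))) ((\f.(\g.(\h.((f h) (g h))))) r)) (\a.a))
Alpha-equivalence: compare structure up to binder renaming.
Result: False

Answer: no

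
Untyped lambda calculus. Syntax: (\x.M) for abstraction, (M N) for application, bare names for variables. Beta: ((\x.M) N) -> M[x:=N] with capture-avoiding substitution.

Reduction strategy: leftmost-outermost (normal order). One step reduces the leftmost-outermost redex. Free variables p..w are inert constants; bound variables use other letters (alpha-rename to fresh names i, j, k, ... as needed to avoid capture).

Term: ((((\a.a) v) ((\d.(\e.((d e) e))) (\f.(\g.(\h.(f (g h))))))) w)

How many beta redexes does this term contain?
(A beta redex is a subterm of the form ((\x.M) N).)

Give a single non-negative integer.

Term: ((((\a.a) v) ((\d.(\e.((d e) e))) (\f.(\g.(\h.(f (g h))))))) w)
  Redex: ((\a.a) v)
  Redex: ((\d.(\e.((d e) e))) (\f.(\g.(\h.(f (g h))))))
Total redexes: 2

Answer: 2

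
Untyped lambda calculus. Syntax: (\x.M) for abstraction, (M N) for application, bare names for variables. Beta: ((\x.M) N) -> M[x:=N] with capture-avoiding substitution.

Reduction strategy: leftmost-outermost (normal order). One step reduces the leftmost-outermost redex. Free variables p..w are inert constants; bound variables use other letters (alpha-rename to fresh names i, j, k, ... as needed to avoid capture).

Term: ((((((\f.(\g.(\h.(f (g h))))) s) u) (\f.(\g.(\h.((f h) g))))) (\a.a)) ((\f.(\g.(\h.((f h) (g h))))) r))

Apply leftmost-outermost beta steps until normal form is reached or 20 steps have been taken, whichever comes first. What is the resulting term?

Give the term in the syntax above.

Step 0: ((((((\f.(\g.(\h.(f (g h))))) s) u) (\f.(\g.(\h.((f h) g))))) (\a.a)) ((\f.(\g.(\h.((f h) (g h))))) r))
Step 1: (((((\g.(\h.(s (g h)))) u) (\f.(\g.(\h.((f h) g))))) (\a.a)) ((\f.(\g.(\h.((f h) (g h))))) r))
Step 2: ((((\h.(s (u h))) (\f.(\g.(\h.((f h) g))))) (\a.a)) ((\f.(\g.(\h.((f h) (g h))))) r))
Step 3: (((s (u (\f.(\g.(\h.((f h) g)))))) (\a.a)) ((\f.(\g.(\h.((f h) (g h))))) r))
Step 4: (((s (u (\f.(\g.(\h.((f h) g)))))) (\a.a)) (\g.(\h.((r h) (g h)))))

Answer: (((s (u (\f.(\g.(\h.((f h) g)))))) (\a.a)) (\g.(\h.((r h) (g h)))))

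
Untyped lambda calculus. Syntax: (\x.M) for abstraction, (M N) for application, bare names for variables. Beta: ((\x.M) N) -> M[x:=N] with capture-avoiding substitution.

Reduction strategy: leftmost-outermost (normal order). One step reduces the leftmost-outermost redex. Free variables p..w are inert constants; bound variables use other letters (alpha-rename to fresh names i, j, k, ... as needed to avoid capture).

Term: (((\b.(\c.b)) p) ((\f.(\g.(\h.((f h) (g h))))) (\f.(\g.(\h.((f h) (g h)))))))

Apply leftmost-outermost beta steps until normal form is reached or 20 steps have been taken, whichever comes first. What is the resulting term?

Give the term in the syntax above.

Step 0: (((\b.(\c.b)) p) ((\f.(\g.(\h.((f h) (g h))))) (\f.(\g.(\h.((f h) (g h)))))))
Step 1: ((\c.p) ((\f.(\g.(\h.((f h) (g h))))) (\f.(\g.(\h.((f h) (g h)))))))
Step 2: p

Answer: p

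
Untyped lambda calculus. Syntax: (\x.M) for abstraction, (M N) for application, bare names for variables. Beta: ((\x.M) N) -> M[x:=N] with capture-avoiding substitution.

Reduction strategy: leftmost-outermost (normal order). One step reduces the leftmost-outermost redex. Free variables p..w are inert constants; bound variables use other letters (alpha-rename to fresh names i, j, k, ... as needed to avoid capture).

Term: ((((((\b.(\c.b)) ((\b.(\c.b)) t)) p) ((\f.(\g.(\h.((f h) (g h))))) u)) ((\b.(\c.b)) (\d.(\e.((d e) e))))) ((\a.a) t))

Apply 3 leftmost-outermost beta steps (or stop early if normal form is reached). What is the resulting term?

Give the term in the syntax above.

Step 0: ((((((\b.(\c.b)) ((\b.(\c.b)) t)) p) ((\f.(\g.(\h.((f h) (g h))))) u)) ((\b.(\c.b)) (\d.(\e.((d e) e))))) ((\a.a) t))
Step 1: (((((\c.((\b.(\c.b)) t)) p) ((\f.(\g.(\h.((f h) (g h))))) u)) ((\b.(\c.b)) (\d.(\e.((d e) e))))) ((\a.a) t))
Step 2: (((((\b.(\c.b)) t) ((\f.(\g.(\h.((f h) (g h))))) u)) ((\b.(\c.b)) (\d.(\e.((d e) e))))) ((\a.a) t))
Step 3: ((((\c.t) ((\f.(\g.(\h.((f h) (g h))))) u)) ((\b.(\c.b)) (\d.(\e.((d e) e))))) ((\a.a) t))

Answer: ((((\c.t) ((\f.(\g.(\h.((f h) (g h))))) u)) ((\b.(\c.b)) (\d.(\e.((d e) e))))) ((\a.a) t))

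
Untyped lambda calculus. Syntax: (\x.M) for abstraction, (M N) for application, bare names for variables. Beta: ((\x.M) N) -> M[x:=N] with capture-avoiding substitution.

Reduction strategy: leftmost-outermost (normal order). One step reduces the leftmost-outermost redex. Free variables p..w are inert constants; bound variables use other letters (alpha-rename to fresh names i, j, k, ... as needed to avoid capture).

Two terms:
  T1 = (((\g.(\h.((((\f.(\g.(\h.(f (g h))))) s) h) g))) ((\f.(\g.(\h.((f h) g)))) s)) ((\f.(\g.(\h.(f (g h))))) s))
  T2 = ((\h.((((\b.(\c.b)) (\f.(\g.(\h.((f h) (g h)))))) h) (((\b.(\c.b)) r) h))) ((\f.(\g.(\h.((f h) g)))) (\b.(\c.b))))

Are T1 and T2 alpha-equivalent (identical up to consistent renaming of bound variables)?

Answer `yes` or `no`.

Term 1: (((\g.(\h.((((\f.(\g.(\h.(f (g h))))) s) h) g))) ((\f.(\g.(\h.((f h) g)))) s)) ((\f.(\g.(\h.(f (g h))))) s))
Term 2: ((\h.((((\b.(\c.b)) (\f.(\g.(\h.((f h) (g h)))))) h) (((\b.(\c.b)) r) h))) ((\f.(\g.(\h.((f h) g)))) (\b.(\c.b))))
Alpha-equivalence: compare structure up to binder renaming.
Result: False

Answer: no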